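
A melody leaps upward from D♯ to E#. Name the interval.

major second

The letter names run D→E, a span of 1 letter step, so the interval is some kind of second.
D# to E# is 2 semitones. A major second is 2, so 2 makes it major.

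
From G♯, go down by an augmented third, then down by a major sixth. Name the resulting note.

Gb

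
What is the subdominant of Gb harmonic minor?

Degree 4 takes the letter 3 steps above G, which is C.
In harmonic minor, degree 4 sits 5 semitones above the tonic. Gb + 5 semitones is pitch class 11, spelled on C as Cb.

Cb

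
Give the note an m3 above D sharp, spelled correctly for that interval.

A third above D lands on the letter F.
A minor third spans 3 semitones, so D# moves to pitch class 6. On the letter F that is F#.

F#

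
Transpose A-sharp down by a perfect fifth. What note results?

D#

A fifth below A lands on the letter D.
A perfect fifth spans 7 semitones, so A# moves to pitch class 3. On the letter D that is D#.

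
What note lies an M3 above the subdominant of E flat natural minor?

C

The subdominant of Eb natural minor is Ab.
A major third (4 semitones) above Ab lands on the letter C, giving C.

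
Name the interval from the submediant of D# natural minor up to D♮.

The submediant of D# natural minor is B.
B up to D: letters B→D make it a third; 3 semitones makes it minor.

minor third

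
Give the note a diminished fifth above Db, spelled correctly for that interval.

D up a perfect fifth is A, so the target letter is A.
From Db, a diminished fifth is 6 semitones up: Abb.

Abb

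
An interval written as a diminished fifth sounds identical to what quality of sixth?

doubly diminished

A diminished fifth spans 6 semitones.
A sixth spanning 6 semitones is doubly diminished (the major sixth is 9).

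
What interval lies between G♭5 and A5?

augmented second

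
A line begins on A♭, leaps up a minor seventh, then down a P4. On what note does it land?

Db

A minor seventh up from Ab is Gb (letter G, 10 semitones up).
A perfect fourth down from Gb is Db (letter D, 5 semitones down).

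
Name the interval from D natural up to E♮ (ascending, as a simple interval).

major second

The letter names run D→E, a span of 1 letter step, so the interval is some kind of second.
D to E is 2 semitones. A major second is 2, so 2 makes it major.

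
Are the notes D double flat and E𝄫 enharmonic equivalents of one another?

No

Dbb is pitch class 0; Ebb is pitch class 2.
The pitch classes differ (0 vs. 2), so they are not enharmonic equivalents.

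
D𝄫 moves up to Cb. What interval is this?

major seventh

The letter names run D→C, a span of 6 letter steps, so the interval is some kind of seventh.
Dbb to Cb is 11 semitones. A major seventh is 11, so 11 makes it major.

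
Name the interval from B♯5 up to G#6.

minor sixth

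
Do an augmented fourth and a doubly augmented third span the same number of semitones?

Yes

An augmented fourth spans 6 semitones; a doubly augmented third spans 6.
They are enharmonically equivalent.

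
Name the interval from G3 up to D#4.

augmented fifth

Counting letters G–A–B–C–D gives a fifth.
G→D# = 8 semitones, 1 wider than the perfect fifth (7), so augmented.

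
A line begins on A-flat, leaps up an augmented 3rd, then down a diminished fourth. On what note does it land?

An augmented third up from Ab is C# (letter C, 5 semitones up).
A diminished fourth down from C# is G## (letter G, 4 semitones down).

G##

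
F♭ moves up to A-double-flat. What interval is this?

minor third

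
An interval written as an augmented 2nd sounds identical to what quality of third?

minor

An augmented second spans 3 semitones.
A third spanning 3 semitones is minor (the major third is 4).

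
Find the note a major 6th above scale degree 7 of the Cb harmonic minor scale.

Scale degree 7 of Cb harmonic minor is Bb.
A major sixth (9 semitones) above Bb lands on the letter G, giving G.

G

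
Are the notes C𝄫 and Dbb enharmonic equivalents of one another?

Cbb is pitch class 10; Dbb is pitch class 0.
The pitch classes differ (10 vs. 0), so they are not enharmonic equivalents.

No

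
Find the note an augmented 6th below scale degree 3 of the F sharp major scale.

Scale degree 3 of F# major is A#.
An augmented sixth (10 semitones) below A# lands on the letter C, giving C.

C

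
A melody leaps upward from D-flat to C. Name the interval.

major seventh

The letter names run D→C, a span of 6 letter steps, so the interval is some kind of seventh.
Db to C is 11 semitones. A major seventh is 11, so 11 makes it major.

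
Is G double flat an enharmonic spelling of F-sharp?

No

Two spellings are enharmonically equivalent only if they share a pitch class.
Here Gbb → 5, F# → 6; 5 ≠ 6, so they are not.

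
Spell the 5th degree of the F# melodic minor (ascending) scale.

Degree 5 takes the letter 4 steps above F, which is C.
In melodic minor (ascending), degree 5 sits 7 semitones above the tonic. F# + 7 semitones is pitch class 1, spelled on C as C#.

C#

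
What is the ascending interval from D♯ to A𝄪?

augmented fifth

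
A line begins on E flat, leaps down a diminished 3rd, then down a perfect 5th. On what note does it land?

F#

A diminished third down from Eb is C# (letter C, 2 semitones down).
A perfect fifth down from C# is F# (letter F, 7 semitones down).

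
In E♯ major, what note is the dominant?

B#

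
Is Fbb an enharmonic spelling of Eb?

Yes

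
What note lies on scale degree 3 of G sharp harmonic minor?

B

The G# harmonic minor scale runs G# A# B C# D# E F##.
Degree 3 is B.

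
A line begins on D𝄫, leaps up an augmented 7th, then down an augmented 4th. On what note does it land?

An augmented seventh up from Dbb is C (letter C, 12 semitones up).
An augmented fourth down from C is Gb (letter G, 6 semitones down).

Gb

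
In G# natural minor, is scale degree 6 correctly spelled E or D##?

E

Each scale degree takes a distinct letter name. Degree 6 of a scale on G must use the letter E.
E and D## are enharmonically the same pitch, but only E uses the letter E, so it is the correct spelling here.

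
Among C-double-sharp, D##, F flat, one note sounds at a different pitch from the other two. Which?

In 12-tone equal temperament, enharmonic equivalents share a pitch class. C## is pitch class 2; D## is pitch class 4; Fb is pitch class 4.
D## and Fb share pitch class 4, while C## is pitch class 2.

C##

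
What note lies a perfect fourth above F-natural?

A fourth above F lands on the letter B.
A perfect fourth spans 5 semitones, so F moves to pitch class 10. On the letter B that is Bb.

Bb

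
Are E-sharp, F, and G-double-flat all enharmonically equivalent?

Yes

E# = pitch class 5 and F = pitch class 5 and Gbb = pitch class 5 — the same pitch class, so they are enharmonic equivalents.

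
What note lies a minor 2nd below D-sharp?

D down a major second is C, so the target letter is C.
From D#, a minor second is 1 semitone down: C##.

C##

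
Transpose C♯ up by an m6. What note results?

A

C up a major sixth is A, so the target letter is A.
From C#, a minor sixth is 8 semitones up: A.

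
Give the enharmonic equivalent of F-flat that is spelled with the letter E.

Fb is pitch class 4. The letter E alone is pitch class 4.
Pitch class 4 on E needs no accidental: E.

E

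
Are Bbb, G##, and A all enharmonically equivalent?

Bbb = pitch class 9 and G## = pitch class 9 and A = pitch class 9 — the same pitch class, so they are enharmonic equivalents.

Yes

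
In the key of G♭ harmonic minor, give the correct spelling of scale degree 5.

The Gb harmonic minor scale runs Gb Ab Bbb Cb Db Ebb F.
Degree 5 is Db.

Db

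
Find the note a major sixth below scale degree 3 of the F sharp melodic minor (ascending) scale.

Scale degree 3 of F# melodic minor (ascending) is A.
A major sixth (9 semitones) below A lands on the letter C, giving C.

C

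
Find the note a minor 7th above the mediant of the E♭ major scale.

F

The mediant of Eb major is G.
A minor seventh (10 semitones) above G lands on the letter F, giving F.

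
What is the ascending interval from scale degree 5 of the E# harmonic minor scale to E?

diminished fourth

Scale degree 5 of E# harmonic minor is B#.
B# up to E: letters B→E make it a fourth; 4 semitones makes it diminished.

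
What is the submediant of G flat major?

Degree 6 takes the letter 5 steps above G, which is E.
In major, degree 6 sits 9 semitones above the tonic. Gb + 9 semitones is pitch class 3, spelled on E as Eb.

Eb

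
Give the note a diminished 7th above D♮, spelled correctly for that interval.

A seventh above D lands on the letter C.
A diminished seventh spans 9 semitones, so D moves to pitch class 11. On the letter C that is Cb.

Cb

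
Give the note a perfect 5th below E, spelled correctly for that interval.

A fifth below E lands on the letter A.
A perfect fifth spans 7 semitones, so E moves to pitch class 9. On the letter A that is A.

A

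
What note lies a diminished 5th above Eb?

A fifth above E lands on the letter B.
A diminished fifth spans 6 semitones, so Eb moves to pitch class 9. On the letter B that is Bbb.

Bbb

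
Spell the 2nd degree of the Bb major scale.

The Bb major scale runs Bb C D Eb F G A.
Degree 2 is C.

C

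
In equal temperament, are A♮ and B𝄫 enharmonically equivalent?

Yes

A = pitch class 9 and Bbb = pitch class 9 — the same pitch class, so they are enharmonic equivalents.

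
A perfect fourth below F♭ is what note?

Cb

F down a perfect fourth is C, so the target letter is C.
From Fb, a perfect fourth is 5 semitones down: Cb.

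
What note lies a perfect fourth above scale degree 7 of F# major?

Scale degree 7 of F# major is E#.
A perfect fourth (5 semitones) above E# lands on the letter A, giving A#.

A#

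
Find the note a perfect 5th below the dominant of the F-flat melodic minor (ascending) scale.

Fb

The dominant of Fb melodic minor (ascending) is Cb.
A perfect fifth (7 semitones) below Cb lands on the letter F, giving Fb.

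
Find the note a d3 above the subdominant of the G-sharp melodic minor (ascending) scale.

The subdominant of G# melodic minor (ascending) is C#.
A diminished third (2 semitones) above C# lands on the letter E, giving Eb.

Eb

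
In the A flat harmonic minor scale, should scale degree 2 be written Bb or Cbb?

Bb

Each scale degree takes a distinct letter name. Degree 2 of a scale on A must use the letter B.
Bb and Cbb are enharmonically the same pitch, but only Bb uses the letter B, so it is the correct spelling here.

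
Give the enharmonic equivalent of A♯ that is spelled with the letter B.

A# is pitch class 10. The letter B alone is pitch class 11.
To reach pitch class 10 from B requires an offset of -1 semitone, i.e. flat: Bb.

Bb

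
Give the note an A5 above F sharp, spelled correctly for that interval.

C##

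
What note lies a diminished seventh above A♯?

A up a major seventh is G#, so the target letter is G.
From A#, a diminished seventh is 9 semitones up: G.

G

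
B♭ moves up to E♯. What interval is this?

doubly augmented fourth

The letter names run B→E, a span of 3 letter steps, so the interval is some kind of fourth.
Bb to E# is 7 semitones. A perfect fourth is 5, so 7 makes it doubly augmented.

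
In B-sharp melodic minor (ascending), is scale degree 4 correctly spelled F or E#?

Each scale degree takes a distinct letter name. Degree 4 of a scale on B must use the letter E.
E# and F are enharmonically the same pitch, but only E# uses the letter E, so it is the correct spelling here.

E#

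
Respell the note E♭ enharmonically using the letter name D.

D#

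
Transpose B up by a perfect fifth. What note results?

F#

A fifth above B lands on the letter F.
A perfect fifth spans 7 semitones, so B moves to pitch class 6. On the letter F that is F#.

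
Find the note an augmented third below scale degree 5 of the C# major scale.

Eb

Scale degree 5 of C# major is G#.
An augmented third (5 semitones) below G# lands on the letter E, giving Eb.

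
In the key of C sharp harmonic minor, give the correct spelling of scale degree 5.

G#

The C# harmonic minor scale runs C# D# E F# G# A B#.
Degree 5 is G#.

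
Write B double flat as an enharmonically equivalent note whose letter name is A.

Bbb is pitch class 9. The letter A alone is pitch class 9.
Pitch class 9 on A needs no accidental: A.

A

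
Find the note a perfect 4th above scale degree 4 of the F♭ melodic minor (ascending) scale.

Scale degree 4 of Fb melodic minor (ascending) is Bbb.
A perfect fourth (5 semitones) above Bbb lands on the letter E, giving Ebb.

Ebb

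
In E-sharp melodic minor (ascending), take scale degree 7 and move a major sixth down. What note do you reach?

Scale degree 7 of E# melodic minor (ascending) is D##.
A major sixth (9 semitones) below D## lands on the letter F, giving F##.

F##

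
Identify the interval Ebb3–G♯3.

doubly augmented third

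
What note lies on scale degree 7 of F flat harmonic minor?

Degree 7 takes the letter 6 steps above F, which is E.
In harmonic minor, degree 7 sits 11 semitones above the tonic. Fb + 11 semitones is pitch class 3, spelled on E as Eb.

Eb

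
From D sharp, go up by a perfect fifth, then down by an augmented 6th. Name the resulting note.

A perfect fifth up from D# is A# (letter A, 7 semitones up).
An augmented sixth down from A# is C (letter C, 10 semitones down).

C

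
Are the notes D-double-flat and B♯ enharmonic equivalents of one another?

Yes

Dbb is pitch class 0; B# is pitch class 0.
All spellings map to pitch class 0, so they are enharmonically equivalent.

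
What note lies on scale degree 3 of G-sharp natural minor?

The G# natural minor scale runs G# A# B C# D# E F#.
Degree 3 is B.

B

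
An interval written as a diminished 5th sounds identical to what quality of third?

A diminished fifth spans 6 semitones.
A third spanning 6 semitones is doubly augmented (the major third is 4).

doubly augmented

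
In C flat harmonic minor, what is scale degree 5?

Gb

The Cb harmonic minor scale runs Cb Db Ebb Fb Gb Abb Bb.
Degree 5 is Gb.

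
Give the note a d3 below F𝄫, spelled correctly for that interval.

Db

F down a major third is Db, so the target letter is D.
From Fbb, a diminished third is 2 semitones down: Db.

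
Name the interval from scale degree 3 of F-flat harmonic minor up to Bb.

Scale degree 3 of Fb harmonic minor is Abb.
Abb up to Bb: letters A→B make it a second; 3 semitones makes it augmented.

augmented second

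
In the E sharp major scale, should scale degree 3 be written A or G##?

G##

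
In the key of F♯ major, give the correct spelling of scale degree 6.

Degree 6 takes the letter 5 steps above F, which is D.
In major, degree 6 sits 9 semitones above the tonic. F# + 9 semitones is pitch class 3, spelled on D as D#.

D#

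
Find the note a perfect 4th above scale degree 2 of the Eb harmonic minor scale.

Scale degree 2 of Eb harmonic minor is F.
A perfect fourth (5 semitones) above F lands on the letter B, giving Bb.

Bb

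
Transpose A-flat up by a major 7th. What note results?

G

A up a major seventh is G#, so the target letter is G.
From Ab, a major seventh is 11 semitones up: G.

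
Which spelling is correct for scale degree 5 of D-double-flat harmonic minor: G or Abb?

Each scale degree takes a distinct letter name. Degree 5 of a scale on D must use the letter A.
Abb and G are enharmonically the same pitch, but only Abb uses the letter A, so it is the correct spelling here.

Abb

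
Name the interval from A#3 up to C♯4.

Counting letters A–B–C gives a third.
A#→C# = 3 semitones, 1 narrower than the major third (4), so minor.

minor third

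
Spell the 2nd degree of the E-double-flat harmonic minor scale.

The Ebb harmonic minor scale runs Ebb Fb Gbb Abb Bbb Cbb Db.
Degree 2 is Fb.

Fb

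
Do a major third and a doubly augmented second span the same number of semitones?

Yes

A major third spans 4 semitones; a doubly augmented second spans 4.
They are enharmonically equivalent.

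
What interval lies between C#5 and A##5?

augmented sixth

The letter names run C→A, a span of 5 letter steps, so the interval is some kind of sixth.
C# to A## is 10 semitones. A major sixth is 9, so 10 makes it augmented.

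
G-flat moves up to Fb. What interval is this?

minor seventh

Counting letters G–A–B–C–D–E–F gives a seventh.
Gb→Fb = 10 semitones, 1 narrower than the major seventh (11), so minor.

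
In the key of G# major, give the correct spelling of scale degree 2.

A#

The G# major scale runs G# A# B# C# D# E# F##.
Degree 2 is A#.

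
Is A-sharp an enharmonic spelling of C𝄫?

Yes

A# = pitch class 10 and Cbb = pitch class 10 — the same pitch class, so they are enharmonic equivalents.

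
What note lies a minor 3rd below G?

E

G down a major third is Eb, so the target letter is E.
From G, a minor third is 3 semitones down: E.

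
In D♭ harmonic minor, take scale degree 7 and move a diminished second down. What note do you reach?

B#

Scale degree 7 of Db harmonic minor is C.
A diminished second (0 semitones) below C lands on the letter B, giving B#.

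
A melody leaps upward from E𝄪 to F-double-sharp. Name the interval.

minor second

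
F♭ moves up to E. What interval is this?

The letter names run F→E, a span of 6 letter steps, so the interval is some kind of seventh.
Fb to E is 12 semitones. A major seventh is 11, so 12 makes it augmented.

augmented seventh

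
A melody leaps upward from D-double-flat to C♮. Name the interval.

The letter names run D→C, a span of 6 letter steps, so the interval is some kind of seventh.
Dbb to C is 12 semitones. A major seventh is 11, so 12 makes it augmented.

augmented seventh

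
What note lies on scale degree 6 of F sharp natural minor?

Degree 6 takes the letter 5 steps above F, which is D.
In natural minor, degree 6 sits 8 semitones above the tonic. F# + 8 semitones is pitch class 2, spelled on D as D.

D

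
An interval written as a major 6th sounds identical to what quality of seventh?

diminished

A major sixth spans 9 semitones.
A seventh spanning 9 semitones is diminished (the major seventh is 11).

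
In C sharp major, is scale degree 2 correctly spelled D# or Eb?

D#

Each scale degree takes a distinct letter name. Degree 2 of a scale on C must use the letter D.
D# and Eb are enharmonically the same pitch, but only D# uses the letter D, so it is the correct spelling here.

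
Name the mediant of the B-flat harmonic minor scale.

The Bb harmonic minor scale runs Bb C Db Eb F Gb A.
Degree 3 is Db.

Db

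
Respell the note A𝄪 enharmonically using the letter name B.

Plain B sits at the same pitch as A##, so on the letter B the same pitch needs a natural: B.

B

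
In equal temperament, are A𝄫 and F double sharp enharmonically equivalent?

Abb = pitch class 7 and F## = pitch class 7 — the same pitch class, so they are enharmonic equivalents.

Yes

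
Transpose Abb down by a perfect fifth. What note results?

A down a perfect fifth is D, so the target letter is D.
From Abb, a perfect fifth is 7 semitones down: Dbb.

Dbb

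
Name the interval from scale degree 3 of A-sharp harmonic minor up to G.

diminished fifth

Scale degree 3 of A# harmonic minor is C#.
C# up to G: letters C→G make it a fifth; 6 semitones makes it diminished.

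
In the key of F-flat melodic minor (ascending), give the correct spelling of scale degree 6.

The Fb melodic minor (ascending) scale runs Fb Gb Abb Bbb Cb Db Eb.
Degree 6 is Db.

Db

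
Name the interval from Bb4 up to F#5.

augmented fifth

Counting letters B–C–D–E–F gives a fifth.
Bb→F# = 8 semitones, 1 wider than the perfect fifth (7), so augmented.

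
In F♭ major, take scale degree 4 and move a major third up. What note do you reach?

Scale degree 4 of Fb major is Bbb.
A major third (4 semitones) above Bbb lands on the letter D, giving Db.

Db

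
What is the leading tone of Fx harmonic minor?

The F## harmonic minor scale runs F## G## A# B# C## D# E##.
Degree 7 is E##.

E##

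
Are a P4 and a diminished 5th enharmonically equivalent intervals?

No

A perfect fourth spans 5 semitones; a diminished fifth spans 6.
The spans differ, so they are not enharmonic equivalents.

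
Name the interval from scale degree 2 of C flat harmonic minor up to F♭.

minor third

Scale degree 2 of Cb harmonic minor is Db.
Db up to Fb: letters D→F make it a third; 3 semitones makes it minor.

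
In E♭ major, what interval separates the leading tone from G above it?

The leading tone of Eb major is D.
D up to G: letters D→G make it a fourth; 5 semitones makes it perfect.

perfect fourth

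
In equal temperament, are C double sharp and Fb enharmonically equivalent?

No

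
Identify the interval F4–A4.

The letter names run F→A, a span of 2 letter steps, so the interval is some kind of third.
F to A is 4 semitones. A major third is 4, so 4 makes it major.

major third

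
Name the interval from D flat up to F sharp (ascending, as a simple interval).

augmented third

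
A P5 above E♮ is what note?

B

E up a perfect fifth is B, so the target letter is B.
From E, a perfect fifth is 7 semitones up: B.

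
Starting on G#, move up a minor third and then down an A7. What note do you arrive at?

Cb

A minor third up from G# is B (letter B, 3 semitones up).
An augmented seventh down from B is Cb (letter C, 12 semitones down).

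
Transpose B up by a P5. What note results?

F#

A fifth above B lands on the letter F.
A perfect fifth spans 7 semitones, so B moves to pitch class 6. On the letter F that is F#.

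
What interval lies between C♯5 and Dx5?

augmented second

Counting letters C–D gives a second.
C#→D## = 3 semitones, 1 wider than the major second (2), so augmented.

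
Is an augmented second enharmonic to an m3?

An augmented second spans 3 semitones; a minor third spans 3.
They are enharmonically equivalent.

Yes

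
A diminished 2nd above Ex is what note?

E up a major second is F#, so the target letter is F.
From E##, a diminished second is 0 semitones up: F#.

F#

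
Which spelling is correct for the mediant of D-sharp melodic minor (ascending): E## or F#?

Each scale degree takes a distinct letter name. Degree 3 of a scale on D must use the letter F.
F# and E## are enharmonically the same pitch, but only F# uses the letter F, so it is the correct spelling here.

F#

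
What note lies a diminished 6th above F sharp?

F up a major sixth is D, so the target letter is D.
From F#, a diminished sixth is 7 semitones up: Db.

Db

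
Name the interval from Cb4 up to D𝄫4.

The letter names run C→D, a span of 1 letter step, so the interval is some kind of second.
Cb to Dbb is 1 semitone. A major second is 2, so 1 makes it minor.

minor second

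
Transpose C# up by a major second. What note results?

D#

C up a major second is D, so the target letter is D.
From C#, a major second is 2 semitones up: D#.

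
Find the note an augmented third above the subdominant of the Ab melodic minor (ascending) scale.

F#

The subdominant of Ab melodic minor (ascending) is Db.
An augmented third (5 semitones) above Db lands on the letter F, giving F#.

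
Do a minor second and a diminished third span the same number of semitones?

No

A minor second spans 1 semitone; a diminished third spans 2.
The spans differ, so they are not enharmonic equivalents.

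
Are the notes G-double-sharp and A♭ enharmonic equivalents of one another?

Two spellings are enharmonically equivalent only if they share a pitch class.
Here G## → 9, Ab → 8; 8 ≠ 9, so they are not.

No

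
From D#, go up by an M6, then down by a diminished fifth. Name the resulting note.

E##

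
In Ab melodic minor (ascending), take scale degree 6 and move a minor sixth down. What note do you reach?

A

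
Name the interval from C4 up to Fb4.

Counting letters C–D–E–F gives a fourth.
C→Fb = 4 semitones, 1 narrower than the perfect fourth (5), so diminished.

diminished fourth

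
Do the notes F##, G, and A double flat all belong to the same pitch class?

F## = pitch class 7 and G = pitch class 7 and Abb = pitch class 7 — the same pitch class, so they are enharmonic equivalents.

Yes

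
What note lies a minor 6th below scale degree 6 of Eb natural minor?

Scale degree 6 of Eb natural minor is Cb.
A minor sixth (8 semitones) below Cb lands on the letter E, giving Eb.

Eb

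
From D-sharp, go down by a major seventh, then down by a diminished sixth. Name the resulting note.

A major seventh down from D# is E (letter E, 11 semitones down).
A diminished sixth down from E is G## (letter G, 7 semitones down).

G##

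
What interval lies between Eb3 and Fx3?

doubly augmented second

Counting letters E–F gives a second.
Eb→F## = 4 semitones, 2 wider than the major second (2), so doubly augmented.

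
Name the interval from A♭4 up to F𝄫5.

Counting letters A–B–C–D–E–F gives a sixth.
Ab→Fbb = 7 semitones, 2 narrower than the major sixth (9), so diminished.

diminished sixth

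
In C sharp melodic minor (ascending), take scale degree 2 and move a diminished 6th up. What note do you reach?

Bb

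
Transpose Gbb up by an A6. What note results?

Eb

A sixth above G lands on the letter E.
An augmented sixth spans 10 semitones, so Gbb moves to pitch class 3. On the letter E that is Eb.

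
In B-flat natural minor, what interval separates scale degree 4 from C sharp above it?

Scale degree 4 of Bb natural minor is Eb.
Eb up to C#: letters E→C make it a sixth; 10 semitones makes it augmented.

augmented sixth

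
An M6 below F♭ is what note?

A sixth below F lands on the letter A.
A major sixth spans 9 semitones, so Fb moves to pitch class 7. On the letter A that is Abb.

Abb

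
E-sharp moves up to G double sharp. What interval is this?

major third

The letter names run E→G, a span of 2 letter steps, so the interval is some kind of third.
E# to G## is 4 semitones. A major third is 4, so 4 makes it major.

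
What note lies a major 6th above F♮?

D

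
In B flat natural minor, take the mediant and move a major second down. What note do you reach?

Cb

The mediant of Bb natural minor is Db.
A major second (2 semitones) below Db lands on the letter C, giving Cb.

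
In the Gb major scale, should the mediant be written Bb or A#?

Bb

Each scale degree takes a distinct letter name. Degree 3 of a scale on G must use the letter B.
Bb and A# are enharmonically the same pitch, but only Bb uses the letter B, so it is the correct spelling here.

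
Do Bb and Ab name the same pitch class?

Two spellings are enharmonically equivalent only if they share a pitch class.
Here Bb → 10, Ab → 8; 8 ≠ 10, so they are not.

No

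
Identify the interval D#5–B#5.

major sixth

Counting letters D–E–F–G–A–B gives a sixth.
D#→B# = 9 semitones, exactly the major sixth.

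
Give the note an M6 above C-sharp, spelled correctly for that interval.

A#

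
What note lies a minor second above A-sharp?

B

A up a major second is B, so the target letter is B.
From A#, a minor second is 1 semitone up: B.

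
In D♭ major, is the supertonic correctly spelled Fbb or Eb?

Eb

Each scale degree takes a distinct letter name. Degree 2 of a scale on D must use the letter E.
Eb and Fbb are enharmonically the same pitch, but only Eb uses the letter E, so it is the correct spelling here.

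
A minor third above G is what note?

Bb

A third above G lands on the letter B.
A minor third spans 3 semitones, so G moves to pitch class 10. On the letter B that is Bb.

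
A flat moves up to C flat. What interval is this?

minor third

Counting letters A–B–C gives a third.
Ab→Cb = 3 semitones, 1 narrower than the major third (4), so minor.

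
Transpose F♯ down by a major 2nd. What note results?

A second below F lands on the letter E.
A major second spans 2 semitones, so F# moves to pitch class 4. On the letter E that is E.

E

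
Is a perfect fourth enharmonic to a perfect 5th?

No

A perfect fourth spans 5 semitones; a perfect fifth spans 7.
The spans differ, so they are not enharmonic equivalents.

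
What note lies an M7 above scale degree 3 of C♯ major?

D##

Scale degree 3 of C# major is E#.
A major seventh (11 semitones) above E# lands on the letter D, giving D##.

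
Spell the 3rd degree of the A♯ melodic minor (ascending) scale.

C#

The A# melodic minor (ascending) scale runs A# B# C# D# E# F## G##.
Degree 3 is C#.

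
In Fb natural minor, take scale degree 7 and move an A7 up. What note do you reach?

Scale degree 7 of Fb natural minor is Ebb.
An augmented seventh (12 semitones) above Ebb lands on the letter D, giving D.

D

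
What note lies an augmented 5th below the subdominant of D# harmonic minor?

The subdominant of D# harmonic minor is G#.
An augmented fifth (8 semitones) below G# lands on the letter C, giving C.

C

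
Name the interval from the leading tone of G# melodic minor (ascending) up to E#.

The leading tone of G# melodic minor (ascending) is F##.
F## up to E#: letters F→E make it a seventh; 10 semitones makes it minor.

minor seventh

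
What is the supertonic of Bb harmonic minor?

C

The Bb harmonic minor scale runs Bb C Db Eb F Gb A.
Degree 2 is C.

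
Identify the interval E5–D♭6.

The letter names run E→D, a span of 6 letter steps, so the interval is some kind of seventh.
E to Db is 9 semitones. A major seventh is 11, so 9 makes it diminished.

diminished seventh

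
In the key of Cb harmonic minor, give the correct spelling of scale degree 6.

Degree 6 takes the letter 5 steps above C, which is A.
In harmonic minor, degree 6 sits 8 semitones above the tonic. Cb + 8 semitones is pitch class 7, spelled on A as Abb.

Abb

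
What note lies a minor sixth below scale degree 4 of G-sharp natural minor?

Scale degree 4 of G# natural minor is C#.
A minor sixth (8 semitones) below C# lands on the letter E, giving E#.

E#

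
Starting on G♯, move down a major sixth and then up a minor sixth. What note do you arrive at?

A major sixth down from G# is B (letter B, 9 semitones down).
A minor sixth up from B is G (letter G, 8 semitones up).

G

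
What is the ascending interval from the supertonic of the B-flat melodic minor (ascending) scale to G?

The supertonic of Bb melodic minor (ascending) is C.
C up to G: letters C→G make it a fifth; 7 semitones makes it perfect.

perfect fifth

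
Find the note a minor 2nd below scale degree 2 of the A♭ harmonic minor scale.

A

Scale degree 2 of Ab harmonic minor is Bb.
A minor second (1 semitone) below Bb lands on the letter A, giving A.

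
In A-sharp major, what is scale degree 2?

The A# major scale runs A# B# C## D# E# F## G##.
Degree 2 is B#.

B#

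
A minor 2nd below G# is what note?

F##

G down a major second is F, so the target letter is F.
From G#, a minor second is 1 semitone down: F##.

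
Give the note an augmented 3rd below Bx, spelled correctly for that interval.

G#

B down a major third is G, so the target letter is G.
From B##, an augmented third is 5 semitones down: G#.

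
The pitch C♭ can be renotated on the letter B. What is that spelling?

B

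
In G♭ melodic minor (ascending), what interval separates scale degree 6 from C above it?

Scale degree 6 of Gb melodic minor (ascending) is Eb.
Eb up to C: letters E→C make it a sixth; 9 semitones makes it major.

major sixth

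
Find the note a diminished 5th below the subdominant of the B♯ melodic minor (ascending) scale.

The subdominant of B# melodic minor (ascending) is E#.
A diminished fifth (6 semitones) below E# lands on the letter A, giving A##.

A##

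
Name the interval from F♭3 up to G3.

The letter names run F→G, a span of 1 letter step, so the interval is some kind of second.
Fb to G is 3 semitones. A major second is 2, so 3 makes it augmented.

augmented second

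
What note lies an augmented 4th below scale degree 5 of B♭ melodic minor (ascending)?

Cb

Scale degree 5 of Bb melodic minor (ascending) is F.
An augmented fourth (6 semitones) below F lands on the letter C, giving Cb.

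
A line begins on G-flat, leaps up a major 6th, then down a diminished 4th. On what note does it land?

B

A major sixth up from Gb is Eb (letter E, 9 semitones up).
A diminished fourth down from Eb is B (letter B, 4 semitones down).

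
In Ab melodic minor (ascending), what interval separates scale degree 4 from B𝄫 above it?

minor sixth

Scale degree 4 of Ab melodic minor (ascending) is Db.
Db up to Bbb: letters D→B make it a sixth; 8 semitones makes it minor.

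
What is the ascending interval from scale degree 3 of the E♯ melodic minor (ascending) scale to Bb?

diminished third

Scale degree 3 of E# melodic minor (ascending) is G#.
G# up to Bb: letters G→B make it a third; 2 semitones makes it diminished.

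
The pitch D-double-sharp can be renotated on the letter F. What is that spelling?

Plain F sits 1 semitone above D##, so on the letter F the same pitch needs a flat: Fb.

Fb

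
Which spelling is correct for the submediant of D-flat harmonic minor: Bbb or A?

Bbb

Each scale degree takes a distinct letter name. Degree 6 of a scale on D must use the letter B.
Bbb and A are enharmonically the same pitch, but only Bbb uses the letter B, so it is the correct spelling here.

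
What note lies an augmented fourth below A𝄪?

E#

A down a perfect fourth is E, so the target letter is E.
From A##, an augmented fourth is 6 semitones down: E#.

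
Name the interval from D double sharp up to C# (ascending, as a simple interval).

diminished seventh

Counting letters D–E–F–G–A–B–C gives a seventh.
D##→C# = 9 semitones, 2 narrower than the major seventh (11), so diminished.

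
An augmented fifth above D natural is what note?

A#

A fifth above D lands on the letter A.
An augmented fifth spans 8 semitones, so D moves to pitch class 10. On the letter A that is A#.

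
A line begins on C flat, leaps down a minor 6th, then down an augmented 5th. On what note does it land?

A minor sixth down from Cb is Eb (letter E, 8 semitones down).
An augmented fifth down from Eb is Abb (letter A, 8 semitones down).

Abb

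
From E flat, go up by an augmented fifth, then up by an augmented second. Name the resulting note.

An augmented fifth up from Eb is B (letter B, 8 semitones up).
An augmented second up from B is C## (letter C, 3 semitones up).

C##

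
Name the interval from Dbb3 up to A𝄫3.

Counting letters D–E–F–G–A gives a fifth.
Dbb→Abb = 7 semitones, exactly the perfect fifth.

perfect fifth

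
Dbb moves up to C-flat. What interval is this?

major seventh

Counting letters D–E–F–G–A–B–C gives a seventh.
Dbb→Cb = 11 semitones, exactly the major seventh.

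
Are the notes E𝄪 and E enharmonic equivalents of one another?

E## is pitch class 6; E is pitch class 4.
The pitch classes differ (6 vs. 4), so they are not enharmonic equivalents.

No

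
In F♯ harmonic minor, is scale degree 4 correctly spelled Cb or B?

Each scale degree takes a distinct letter name. Degree 4 of a scale on F must use the letter B.
B and Cb are enharmonically the same pitch, but only B uses the letter B, so it is the correct spelling here.

B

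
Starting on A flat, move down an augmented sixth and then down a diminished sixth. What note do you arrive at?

Eb

An augmented sixth down from Ab is Cbb (letter C, 10 semitones down).
A diminished sixth down from Cbb is Eb (letter E, 7 semitones down).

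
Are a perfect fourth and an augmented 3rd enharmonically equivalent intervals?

Yes

A perfect fourth spans 5 semitones; an augmented third spans 5.
They are enharmonically equivalent.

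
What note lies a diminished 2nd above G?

G up a major second is A, so the target letter is A.
From G, a diminished second is 0 semitones up: Abb.

Abb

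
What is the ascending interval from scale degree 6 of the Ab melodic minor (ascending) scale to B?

Scale degree 6 of Ab melodic minor (ascending) is F.
F up to B: letters F→B make it a fourth; 6 semitones makes it augmented.

augmented fourth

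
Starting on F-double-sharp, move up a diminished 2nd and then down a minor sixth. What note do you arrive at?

A diminished second up from F## is G (letter G, 0 semitones up).
A minor sixth down from G is B (letter B, 8 semitones down).

B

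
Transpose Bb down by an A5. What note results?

Ebb

B down a perfect fifth is E, so the target letter is E.
From Bb, an augmented fifth is 8 semitones down: Ebb.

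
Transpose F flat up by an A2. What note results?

G

F up a major second is G, so the target letter is G.
From Fb, an augmented second is 3 semitones up: G.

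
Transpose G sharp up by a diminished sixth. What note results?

A sixth above G lands on the letter E.
A diminished sixth spans 7 semitones, so G# moves to pitch class 3. On the letter E that is Eb.

Eb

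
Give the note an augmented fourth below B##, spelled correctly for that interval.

F##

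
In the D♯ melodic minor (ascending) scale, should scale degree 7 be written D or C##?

Each scale degree takes a distinct letter name. Degree 7 of a scale on D must use the letter C.
C## and D are enharmonically the same pitch, but only C## uses the letter C, so it is the correct spelling here.

C##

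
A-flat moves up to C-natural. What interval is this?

Counting letters A–B–C gives a third.
Ab→C = 4 semitones, exactly the major third.

major third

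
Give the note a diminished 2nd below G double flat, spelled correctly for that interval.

A second below G lands on the letter F.
A diminished second spans 0 semitones, so Gbb moves to pitch class 5. On the letter F that is F.

F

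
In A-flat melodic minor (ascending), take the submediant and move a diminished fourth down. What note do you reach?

C#

The submediant of Ab melodic minor (ascending) is F.
A diminished fourth (4 semitones) below F lands on the letter C, giving C#.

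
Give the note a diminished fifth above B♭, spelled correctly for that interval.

A fifth above B lands on the letter F.
A diminished fifth spans 6 semitones, so Bb moves to pitch class 4. On the letter F that is Fb.

Fb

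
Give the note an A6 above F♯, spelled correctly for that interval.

D##

A sixth above F lands on the letter D.
An augmented sixth spans 10 semitones, so F# moves to pitch class 4. On the letter D that is D##.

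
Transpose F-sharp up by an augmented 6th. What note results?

D##

F up a major sixth is D, so the target letter is D.
From F#, an augmented sixth is 10 semitones up: D##.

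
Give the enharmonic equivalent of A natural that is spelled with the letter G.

A is pitch class 9. The letter G alone is pitch class 7.
To reach pitch class 9 from G requires an offset of +2 semitones, i.e. double sharp: G##.

G##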